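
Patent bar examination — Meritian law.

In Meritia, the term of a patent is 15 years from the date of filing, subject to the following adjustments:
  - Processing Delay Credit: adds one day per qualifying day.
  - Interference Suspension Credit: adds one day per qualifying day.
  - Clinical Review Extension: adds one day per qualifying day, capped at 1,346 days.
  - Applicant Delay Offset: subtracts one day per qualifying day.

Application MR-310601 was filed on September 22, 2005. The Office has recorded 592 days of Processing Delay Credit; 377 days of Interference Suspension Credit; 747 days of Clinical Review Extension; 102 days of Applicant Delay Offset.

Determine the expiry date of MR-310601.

February 22, 2025

Base term: filing date + 15 years → 22 September 2020.
Processing Delay Credit: +592 days → 7 May 2022.
Interference Suspension Credit: +377 days → 19 May 2023.
Clinical Review Extension: 747 days (within the 1346-day cap) → +747 days → 4 June 2025.
Applicant Delay Offset: −102 days → 22 February 2025.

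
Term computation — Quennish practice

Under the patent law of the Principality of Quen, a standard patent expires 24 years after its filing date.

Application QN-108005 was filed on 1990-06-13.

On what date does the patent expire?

Filing date + 24 years → 13 June 2014.

June 13, 2014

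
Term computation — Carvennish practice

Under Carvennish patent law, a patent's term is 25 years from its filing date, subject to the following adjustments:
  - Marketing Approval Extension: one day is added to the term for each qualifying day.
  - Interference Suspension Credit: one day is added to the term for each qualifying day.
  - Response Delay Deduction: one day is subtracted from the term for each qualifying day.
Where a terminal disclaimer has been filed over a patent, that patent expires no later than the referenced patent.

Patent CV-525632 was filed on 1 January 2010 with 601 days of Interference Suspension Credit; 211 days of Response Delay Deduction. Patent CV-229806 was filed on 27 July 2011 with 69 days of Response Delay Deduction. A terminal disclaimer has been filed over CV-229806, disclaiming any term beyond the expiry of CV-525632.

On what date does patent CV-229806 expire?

2036-01-26

Natural term of CV-229806:
  Base: filing + 25 years → 27 July 2036.
  Response Delay Deduction: −69 days → 19 May 2036.
Expiry of referenced patent CV-525632:
  Base: filing + 25 years → 1 January 2035.
  Interference Suspension Credit: +601 days → 24 August 2036.
  Response Delay Deduction: −211 days → 26 January 2036.
Terminal disclaimer: CV-229806 expires on the earlier of 19 May 2036 and 26 January 2036.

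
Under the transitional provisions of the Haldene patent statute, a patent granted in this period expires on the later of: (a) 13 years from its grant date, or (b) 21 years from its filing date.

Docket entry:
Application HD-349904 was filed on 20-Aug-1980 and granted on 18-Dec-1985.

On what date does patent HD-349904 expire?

(a) grant + 13 years → 18 December 1998.
(b) filing + 21 years → 20 August 2001.
Later of the two: 20 August 2001.

2001-08-20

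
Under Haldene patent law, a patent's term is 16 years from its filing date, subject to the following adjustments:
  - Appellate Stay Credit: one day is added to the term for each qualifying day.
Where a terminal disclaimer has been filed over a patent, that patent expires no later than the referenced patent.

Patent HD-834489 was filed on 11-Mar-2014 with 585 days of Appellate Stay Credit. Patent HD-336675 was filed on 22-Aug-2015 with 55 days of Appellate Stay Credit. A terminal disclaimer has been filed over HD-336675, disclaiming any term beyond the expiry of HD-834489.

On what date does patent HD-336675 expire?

Natural term of HD-336675:
  Base: filing + 16 years → 22 August 2031.
  Appellate Stay Credit: +55 days → 16 October 2031.
Expiry of referenced patent HD-834489:
  Base: filing + 16 years → 11 March 2030.
  Appellate Stay Credit: +585 days → 17 October 2031.
Terminal disclaimer: HD-336675 expires on the earlier of 16 October 2031 and 17 October 2031.

2031-10-16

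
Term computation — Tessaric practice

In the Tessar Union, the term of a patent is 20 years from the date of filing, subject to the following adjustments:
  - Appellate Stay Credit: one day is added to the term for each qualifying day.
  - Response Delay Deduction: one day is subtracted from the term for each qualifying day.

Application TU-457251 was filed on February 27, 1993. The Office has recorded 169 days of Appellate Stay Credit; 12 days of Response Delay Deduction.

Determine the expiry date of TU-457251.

Base term: filing date + 20 years → 27 February 2013.
Appellate Stay Credit: +169 days → 15 August 2013.
Response Delay Deduction: −12 days → 3 August 2013.

August 3, 2013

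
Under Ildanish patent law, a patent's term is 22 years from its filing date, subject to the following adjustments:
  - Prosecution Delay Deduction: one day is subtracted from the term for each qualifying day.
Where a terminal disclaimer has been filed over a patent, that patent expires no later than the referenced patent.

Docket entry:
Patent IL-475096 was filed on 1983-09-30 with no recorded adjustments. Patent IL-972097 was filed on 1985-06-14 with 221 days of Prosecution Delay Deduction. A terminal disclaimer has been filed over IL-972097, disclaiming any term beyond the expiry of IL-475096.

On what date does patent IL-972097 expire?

September 30, 2005

Natural term of IL-972097:
  Base: filing + 22 years → 14 June 2007.
  Prosecution Delay Deduction: −221 days → 5 November 2006.
Expiry of referenced patent IL-475096:
  Base: filing + 22 years → 30 September 2005.
Terminal disclaimer: IL-972097 expires on the earlier of 5 November 2006 and 30 September 2005.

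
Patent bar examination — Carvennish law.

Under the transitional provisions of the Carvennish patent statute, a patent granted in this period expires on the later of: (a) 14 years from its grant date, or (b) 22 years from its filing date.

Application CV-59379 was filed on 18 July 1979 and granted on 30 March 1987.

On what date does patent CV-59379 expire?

July 18, 2001

(a) grant + 14 years → 30 March 2001.
(b) filing + 22 years → 18 July 2001.
Later of the two: 18 July 2001.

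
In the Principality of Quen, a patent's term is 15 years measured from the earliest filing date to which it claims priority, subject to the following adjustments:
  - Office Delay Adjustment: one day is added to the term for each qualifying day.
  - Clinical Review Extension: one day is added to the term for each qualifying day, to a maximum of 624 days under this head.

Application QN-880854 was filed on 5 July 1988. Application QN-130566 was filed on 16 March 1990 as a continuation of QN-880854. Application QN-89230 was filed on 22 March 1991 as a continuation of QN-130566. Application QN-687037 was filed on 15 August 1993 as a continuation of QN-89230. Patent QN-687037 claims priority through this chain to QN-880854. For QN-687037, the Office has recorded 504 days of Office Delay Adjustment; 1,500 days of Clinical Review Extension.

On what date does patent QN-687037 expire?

2006-08-06

Earliest priority filing: 5 July 1988.
Base term: 5 July 1988 + 15 years → 5 July 2003.
Office Delay Adjustment: +504 days → 20 November 2004.
Clinical Review Extension: 1500 days claimed exceeds the 624-day cap, so +624 days → 6 August 2006.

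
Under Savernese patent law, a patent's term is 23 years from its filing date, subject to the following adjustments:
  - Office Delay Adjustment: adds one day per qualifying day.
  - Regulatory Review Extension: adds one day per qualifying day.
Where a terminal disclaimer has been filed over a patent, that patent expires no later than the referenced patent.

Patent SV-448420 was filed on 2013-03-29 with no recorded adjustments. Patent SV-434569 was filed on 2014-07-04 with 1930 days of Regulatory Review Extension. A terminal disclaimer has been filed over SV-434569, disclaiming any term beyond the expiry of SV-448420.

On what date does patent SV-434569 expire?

March 29, 2036

Natural term of SV-434569:
  Base: filing + 23 years → 4 July 2037.
  Regulatory Review Extension: +1930 days → 16 October 2042.
Expiry of referenced patent SV-448420:
  Base: filing + 23 years → 29 March 2036.
Terminal disclaimer: SV-434569 expires on the earlier of 16 October 2042 and 29 March 2036.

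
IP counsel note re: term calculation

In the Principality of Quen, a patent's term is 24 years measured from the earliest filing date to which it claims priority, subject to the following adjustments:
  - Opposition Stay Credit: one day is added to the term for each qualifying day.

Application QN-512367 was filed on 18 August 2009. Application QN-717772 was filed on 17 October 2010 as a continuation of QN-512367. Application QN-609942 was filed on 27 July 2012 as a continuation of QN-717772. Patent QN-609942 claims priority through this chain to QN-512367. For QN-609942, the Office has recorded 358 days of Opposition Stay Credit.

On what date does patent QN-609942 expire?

2034-08-11

Earliest priority filing: 18 August 2009.
Base term: 18 August 2009 + 24 years → 18 August 2033.
Opposition Stay Credit: +358 days → 11 August 2034.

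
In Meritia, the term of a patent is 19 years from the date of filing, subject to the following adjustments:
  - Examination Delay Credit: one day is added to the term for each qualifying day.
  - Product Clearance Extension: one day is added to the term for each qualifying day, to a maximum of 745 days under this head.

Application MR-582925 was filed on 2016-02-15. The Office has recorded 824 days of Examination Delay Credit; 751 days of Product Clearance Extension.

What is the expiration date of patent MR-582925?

2039-06-03

Base term: filing date + 19 years → 15 February 2035.
Examination Delay Credit: +824 days → 19 May 2037.
Product Clearance Extension: 751 days claimed exceeds the 745-day cap, so +745 days → 3 June 2039.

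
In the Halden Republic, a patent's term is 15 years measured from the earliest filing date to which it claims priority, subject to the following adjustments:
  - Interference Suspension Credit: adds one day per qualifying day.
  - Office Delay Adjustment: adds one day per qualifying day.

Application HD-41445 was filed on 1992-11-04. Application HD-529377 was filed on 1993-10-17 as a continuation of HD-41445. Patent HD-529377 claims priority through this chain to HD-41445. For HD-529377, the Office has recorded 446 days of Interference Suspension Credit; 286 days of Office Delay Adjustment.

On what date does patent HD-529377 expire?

November 5, 2009

Earliest priority filing: 4 November 1992.
Base term: 4 November 1992 + 15 years → 4 November 2007.
Interference Suspension Credit: +446 days → 23 January 2009.
Office Delay Adjustment: +286 days → 5 November 2009.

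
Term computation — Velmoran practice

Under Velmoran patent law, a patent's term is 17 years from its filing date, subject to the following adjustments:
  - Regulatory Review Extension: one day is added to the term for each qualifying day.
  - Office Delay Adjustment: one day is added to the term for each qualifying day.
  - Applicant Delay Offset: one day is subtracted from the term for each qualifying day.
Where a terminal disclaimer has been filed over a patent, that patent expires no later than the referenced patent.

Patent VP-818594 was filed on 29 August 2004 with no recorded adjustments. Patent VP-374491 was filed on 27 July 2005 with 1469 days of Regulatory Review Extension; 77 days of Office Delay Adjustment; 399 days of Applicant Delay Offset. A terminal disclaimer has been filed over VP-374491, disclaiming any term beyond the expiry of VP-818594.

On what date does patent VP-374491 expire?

Natural term of VP-374491:
  Base: filing + 17 years → 27 July 2022.
  Regulatory Review Extension: +1469 days → 4 August 2026.
  Office Delay Adjustment: +77 days → 20 October 2026.
  Applicant Delay Offset: −399 days → 16 September 2025.
Expiry of referenced patent VP-818594:
  Base: filing + 17 years → 29 August 2021.
Terminal disclaimer: VP-374491 expires on the earlier of 16 September 2025 and 29 August 2021.

August 29, 2021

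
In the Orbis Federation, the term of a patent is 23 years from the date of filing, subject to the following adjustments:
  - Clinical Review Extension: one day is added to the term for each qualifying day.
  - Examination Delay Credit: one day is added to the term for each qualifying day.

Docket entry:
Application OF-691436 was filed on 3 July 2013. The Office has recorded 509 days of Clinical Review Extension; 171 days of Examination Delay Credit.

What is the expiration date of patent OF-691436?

2038-05-14

Base term: filing date + 23 years → 3 July 2036.
Clinical Review Extension: +509 days → 24 November 2037.
Examination Delay Credit: +171 days → 14 May 2038.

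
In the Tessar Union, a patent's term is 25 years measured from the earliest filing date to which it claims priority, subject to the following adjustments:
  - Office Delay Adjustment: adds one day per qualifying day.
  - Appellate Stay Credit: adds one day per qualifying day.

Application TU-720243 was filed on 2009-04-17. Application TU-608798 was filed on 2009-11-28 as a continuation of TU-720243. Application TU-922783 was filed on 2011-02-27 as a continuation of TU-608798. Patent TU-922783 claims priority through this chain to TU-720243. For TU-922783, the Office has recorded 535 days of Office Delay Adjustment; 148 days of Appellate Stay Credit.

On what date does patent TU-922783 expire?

2036-02-29

Earliest priority filing: 17 April 2009.
Base term: 17 April 2009 + 25 years → 17 April 2034.
Office Delay Adjustment: +535 days → 4 October 2035.
Appellate Stay Credit: +148 days → 29 February 2036.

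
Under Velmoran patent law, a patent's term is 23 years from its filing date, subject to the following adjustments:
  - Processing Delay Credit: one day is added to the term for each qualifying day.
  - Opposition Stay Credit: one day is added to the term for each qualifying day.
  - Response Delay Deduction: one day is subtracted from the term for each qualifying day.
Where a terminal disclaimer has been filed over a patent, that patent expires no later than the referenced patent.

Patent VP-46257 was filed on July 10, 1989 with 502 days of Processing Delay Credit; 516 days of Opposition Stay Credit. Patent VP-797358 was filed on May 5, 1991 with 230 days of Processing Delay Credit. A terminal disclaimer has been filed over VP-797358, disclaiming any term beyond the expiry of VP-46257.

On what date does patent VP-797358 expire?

Natural term of VP-797358:
  Base: filing + 23 years → 5 May 2014.
  Processing Delay Credit: +230 days → 21 December 2014.
Expiry of referenced patent VP-46257:
  Base: filing + 23 years → 10 July 2012.
  Processing Delay Credit: +502 days → 24 November 2013.
  Opposition Stay Credit: +516 days → 24 April 2015.
Terminal disclaimer: VP-797358 expires on the earlier of 21 December 2014 and 24 April 2015.

December 21, 2014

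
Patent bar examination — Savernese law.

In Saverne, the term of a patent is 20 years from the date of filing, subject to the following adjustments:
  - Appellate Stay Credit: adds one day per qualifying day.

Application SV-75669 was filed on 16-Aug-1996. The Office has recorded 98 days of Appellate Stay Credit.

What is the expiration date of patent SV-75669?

2016-11-22

Base term: filing date + 20 years → 16 August 2016.
Appellate Stay Credit: +98 days → 22 November 2016.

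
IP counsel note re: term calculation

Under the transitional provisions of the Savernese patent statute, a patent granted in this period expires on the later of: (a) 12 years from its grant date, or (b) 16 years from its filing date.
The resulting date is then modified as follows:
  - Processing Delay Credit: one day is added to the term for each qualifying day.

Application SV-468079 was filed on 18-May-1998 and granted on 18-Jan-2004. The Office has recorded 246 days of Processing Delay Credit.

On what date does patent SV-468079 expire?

(a) grant + 12 years → 18 January 2016.
(b) filing + 16 years → 18 May 2014.
Later of the two: 18 January 2016.
Processing Delay Credit: +246 days → 20 September 2016.

September 20, 2016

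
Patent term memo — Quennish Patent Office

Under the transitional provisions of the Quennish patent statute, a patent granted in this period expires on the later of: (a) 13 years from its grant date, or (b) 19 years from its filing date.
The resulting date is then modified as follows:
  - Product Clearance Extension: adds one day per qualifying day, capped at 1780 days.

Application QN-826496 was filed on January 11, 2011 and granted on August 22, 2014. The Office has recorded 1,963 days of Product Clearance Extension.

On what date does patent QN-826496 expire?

(a) grant + 13 years → 22 August 2027.
(b) filing + 19 years → 11 January 2030.
Later of the two: 11 January 2030.
Product Clearance Extension: 1963 days claimed exceeds the 1780-day cap, so +1780 days → 26 November 2034.

November 26, 2034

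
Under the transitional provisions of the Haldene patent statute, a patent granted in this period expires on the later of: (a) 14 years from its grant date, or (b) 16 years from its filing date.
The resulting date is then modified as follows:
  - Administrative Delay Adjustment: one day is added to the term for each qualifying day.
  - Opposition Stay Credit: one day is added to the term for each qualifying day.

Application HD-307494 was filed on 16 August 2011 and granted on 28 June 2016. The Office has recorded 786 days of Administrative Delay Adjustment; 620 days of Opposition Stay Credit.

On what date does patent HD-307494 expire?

May 4, 2034

(a) grant + 14 years → 28 June 2030.
(b) filing + 16 years → 16 August 2027.
Later of the two: 28 June 2030.
Administrative Delay Adjustment: +786 days → 22 August 2032.
Opposition Stay Credit: +620 days → 4 May 2034.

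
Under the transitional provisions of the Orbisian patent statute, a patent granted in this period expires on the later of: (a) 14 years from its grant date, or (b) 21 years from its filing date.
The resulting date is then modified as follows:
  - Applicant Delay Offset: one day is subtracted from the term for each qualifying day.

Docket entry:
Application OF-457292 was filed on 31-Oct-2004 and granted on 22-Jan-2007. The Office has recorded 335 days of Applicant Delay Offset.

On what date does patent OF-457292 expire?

(a) grant + 14 years → 22 January 2021.
(b) filing + 21 years → 31 October 2025.
Later of the two: 31 October 2025.
Applicant Delay Offset: −335 days → 30 November 2024.

2024-11-30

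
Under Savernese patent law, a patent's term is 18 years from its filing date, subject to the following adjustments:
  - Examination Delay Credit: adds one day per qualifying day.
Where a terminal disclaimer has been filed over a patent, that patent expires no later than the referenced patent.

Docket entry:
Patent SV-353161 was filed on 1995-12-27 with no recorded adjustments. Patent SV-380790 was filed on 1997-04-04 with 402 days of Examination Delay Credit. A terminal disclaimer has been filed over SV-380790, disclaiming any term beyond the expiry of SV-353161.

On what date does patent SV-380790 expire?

Natural term of SV-380790:
  Base: filing + 18 years → 4 April 2015.
  Examination Delay Credit: +402 days → 10 May 2016.
Expiry of referenced patent SV-353161:
  Base: filing + 18 years → 27 December 2013.
Terminal disclaimer: SV-380790 expires on the earlier of 10 May 2016 and 27 December 2013.

December 27, 2013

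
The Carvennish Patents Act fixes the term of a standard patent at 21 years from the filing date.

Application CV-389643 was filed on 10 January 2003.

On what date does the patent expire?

2024-01-10

Filing date + 21 years → 10 January 2024.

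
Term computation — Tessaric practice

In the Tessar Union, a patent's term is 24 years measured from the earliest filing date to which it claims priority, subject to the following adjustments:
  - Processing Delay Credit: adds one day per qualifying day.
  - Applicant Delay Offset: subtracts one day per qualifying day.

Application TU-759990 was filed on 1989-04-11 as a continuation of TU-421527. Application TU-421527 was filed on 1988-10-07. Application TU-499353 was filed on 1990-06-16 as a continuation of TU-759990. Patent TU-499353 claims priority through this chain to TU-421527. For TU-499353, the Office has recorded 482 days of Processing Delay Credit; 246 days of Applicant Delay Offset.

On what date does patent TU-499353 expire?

May 31, 2013

Earliest priority filing: 7 October 1988.
Base term: 7 October 1988 + 24 years → 7 October 2012.
Processing Delay Credit: +482 days → 1 February 2014.
Applicant Delay Offset: −246 days → 31 May 2013.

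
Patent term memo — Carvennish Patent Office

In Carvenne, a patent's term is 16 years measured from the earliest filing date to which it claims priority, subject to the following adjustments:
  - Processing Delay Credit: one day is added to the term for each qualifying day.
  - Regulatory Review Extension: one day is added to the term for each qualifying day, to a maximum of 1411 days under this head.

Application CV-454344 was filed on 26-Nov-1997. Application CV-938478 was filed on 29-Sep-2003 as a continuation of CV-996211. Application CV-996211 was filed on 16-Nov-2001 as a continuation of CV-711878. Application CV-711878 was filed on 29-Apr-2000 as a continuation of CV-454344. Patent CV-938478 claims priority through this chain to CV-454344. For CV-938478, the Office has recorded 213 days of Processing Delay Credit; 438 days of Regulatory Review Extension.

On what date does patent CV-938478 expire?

Earliest priority filing: 26 November 1997.
Base term: 26 November 1997 + 16 years → 26 November 2013.
Processing Delay Credit: +213 days → 27 June 2014.
Regulatory Review Extension: 438 days (within the 1411-day cap) → +438 days → 8 September 2015.

2015-09-08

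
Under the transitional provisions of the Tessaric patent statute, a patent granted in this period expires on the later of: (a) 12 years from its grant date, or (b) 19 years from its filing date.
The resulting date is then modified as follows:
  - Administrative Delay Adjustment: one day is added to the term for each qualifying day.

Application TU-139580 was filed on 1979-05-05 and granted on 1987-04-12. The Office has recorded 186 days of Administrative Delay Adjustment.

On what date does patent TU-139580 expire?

(a) grant + 12 years → 12 April 1999.
(b) filing + 19 years → 5 May 1998.
Later of the two: 12 April 1999.
Administrative Delay Adjustment: +186 days → 15 October 1999.

1999-10-15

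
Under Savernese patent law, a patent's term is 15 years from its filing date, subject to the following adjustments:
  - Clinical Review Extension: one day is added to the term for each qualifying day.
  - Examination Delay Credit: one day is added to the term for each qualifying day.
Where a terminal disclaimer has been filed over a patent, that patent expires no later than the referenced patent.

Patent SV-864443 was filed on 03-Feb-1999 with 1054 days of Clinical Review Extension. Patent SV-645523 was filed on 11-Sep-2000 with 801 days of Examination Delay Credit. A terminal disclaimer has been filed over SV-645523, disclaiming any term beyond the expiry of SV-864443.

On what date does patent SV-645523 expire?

Natural term of SV-645523:
  Base: filing + 15 years → 11 September 2015.
  Examination Delay Credit: +801 days → 20 November 2017.
Expiry of referenced patent SV-864443:
  Base: filing + 15 years → 3 February 2014.
  Clinical Review Extension: +1054 days → 23 December 2016.
Terminal disclaimer: SV-645523 expires on the earlier of 20 November 2017 and 23 December 2016.

December 23, 2016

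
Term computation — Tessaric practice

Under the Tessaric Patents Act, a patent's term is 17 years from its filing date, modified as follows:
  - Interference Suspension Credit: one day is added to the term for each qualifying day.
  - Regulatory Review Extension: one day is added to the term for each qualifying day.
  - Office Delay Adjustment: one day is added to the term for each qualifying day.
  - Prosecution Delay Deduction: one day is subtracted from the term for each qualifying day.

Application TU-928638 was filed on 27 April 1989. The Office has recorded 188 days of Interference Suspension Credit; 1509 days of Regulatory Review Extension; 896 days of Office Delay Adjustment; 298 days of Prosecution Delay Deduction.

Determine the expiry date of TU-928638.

Base term: filing date + 17 years → 27 April 2006.
Interference Suspension Credit: +188 days → 1 November 2006.
Regulatory Review Extension: +1509 days → 19 December 2010.
Office Delay Adjustment: +896 days → 2 June 2013.
Prosecution Delay Deduction: −298 days → 8 August 2012.

2012-08-08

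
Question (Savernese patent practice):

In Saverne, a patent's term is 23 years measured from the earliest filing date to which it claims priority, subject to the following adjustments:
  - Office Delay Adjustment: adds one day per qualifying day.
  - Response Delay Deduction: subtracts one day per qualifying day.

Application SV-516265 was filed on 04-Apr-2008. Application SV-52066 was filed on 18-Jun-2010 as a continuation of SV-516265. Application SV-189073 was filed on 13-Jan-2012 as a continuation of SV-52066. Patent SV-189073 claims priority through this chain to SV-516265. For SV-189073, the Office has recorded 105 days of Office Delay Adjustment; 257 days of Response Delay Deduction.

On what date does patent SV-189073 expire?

2030-11-03

Earliest priority filing: 4 April 2008.
Base term: 4 April 2008 + 23 years → 4 April 2031.
Office Delay Adjustment: +105 days → 18 July 2031.
Response Delay Deduction: −257 days → 3 November 2030.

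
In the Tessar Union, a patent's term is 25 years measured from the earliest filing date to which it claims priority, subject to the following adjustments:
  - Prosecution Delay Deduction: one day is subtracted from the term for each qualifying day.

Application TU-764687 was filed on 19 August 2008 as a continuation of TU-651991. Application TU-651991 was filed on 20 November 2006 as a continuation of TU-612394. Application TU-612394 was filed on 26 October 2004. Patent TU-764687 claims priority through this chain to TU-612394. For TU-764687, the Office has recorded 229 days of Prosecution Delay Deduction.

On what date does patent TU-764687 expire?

Earliest priority filing: 26 October 2004.
Base term: 26 October 2004 + 25 years → 26 October 2029.
Prosecution Delay Deduction: −229 days → 11 March 2029.

2029-03-11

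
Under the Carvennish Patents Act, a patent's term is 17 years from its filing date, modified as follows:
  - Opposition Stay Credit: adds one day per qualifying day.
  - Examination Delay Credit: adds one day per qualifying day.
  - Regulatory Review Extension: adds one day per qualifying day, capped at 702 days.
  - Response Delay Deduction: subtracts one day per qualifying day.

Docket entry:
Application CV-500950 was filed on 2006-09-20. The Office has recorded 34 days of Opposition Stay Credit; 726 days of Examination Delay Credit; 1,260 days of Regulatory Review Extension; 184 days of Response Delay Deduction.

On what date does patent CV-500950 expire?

Base term: filing date + 17 years → 20 September 2023.
Opposition Stay Credit: +34 days → 24 October 2023.
Examination Delay Credit: +726 days → 19 October 2025.
Regulatory Review Extension: 1260 days claimed exceeds the 702-day cap, so +702 days → 21 September 2027.
Response Delay Deduction: −184 days → 21 March 2027.

March 21, 2027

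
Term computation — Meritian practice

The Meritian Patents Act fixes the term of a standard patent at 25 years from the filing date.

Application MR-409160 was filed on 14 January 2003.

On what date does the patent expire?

January 14, 2028

Filing date + 25 years → 14 January 2028.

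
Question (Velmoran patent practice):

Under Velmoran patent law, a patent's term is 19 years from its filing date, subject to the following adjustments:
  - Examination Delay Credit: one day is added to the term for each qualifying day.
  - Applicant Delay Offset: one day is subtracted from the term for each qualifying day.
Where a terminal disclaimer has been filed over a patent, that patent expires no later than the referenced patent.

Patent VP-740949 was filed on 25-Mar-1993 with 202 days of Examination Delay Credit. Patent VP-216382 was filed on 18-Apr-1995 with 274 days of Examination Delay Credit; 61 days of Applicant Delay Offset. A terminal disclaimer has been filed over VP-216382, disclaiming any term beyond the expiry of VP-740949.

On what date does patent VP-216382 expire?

October 13, 2012

Natural term of VP-216382:
  Base: filing + 19 years → 18 April 2014.
  Examination Delay Credit: +274 days → 17 January 2015.
  Applicant Delay Offset: −61 days → 17 November 2014.
Expiry of referenced patent VP-740949:
  Base: filing + 19 years → 25 March 2012.
  Examination Delay Credit: +202 days → 13 October 2012.
Terminal disclaimer: VP-216382 expires on the earlier of 17 November 2014 and 13 October 2012.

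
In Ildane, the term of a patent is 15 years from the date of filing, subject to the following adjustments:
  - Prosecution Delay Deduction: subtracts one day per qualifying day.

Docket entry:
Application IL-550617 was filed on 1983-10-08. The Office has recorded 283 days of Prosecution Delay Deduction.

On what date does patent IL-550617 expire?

Base term: filing date + 15 years → 8 October 1998.
Prosecution Delay Deduction: −283 days → 29 December 1997.

1997-12-29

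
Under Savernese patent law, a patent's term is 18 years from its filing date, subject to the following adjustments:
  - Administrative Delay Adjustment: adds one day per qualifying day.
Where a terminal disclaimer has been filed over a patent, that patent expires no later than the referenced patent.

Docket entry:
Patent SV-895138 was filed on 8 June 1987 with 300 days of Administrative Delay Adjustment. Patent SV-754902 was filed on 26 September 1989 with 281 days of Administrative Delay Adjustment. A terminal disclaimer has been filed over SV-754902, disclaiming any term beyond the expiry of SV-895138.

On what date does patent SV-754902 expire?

2006-04-04

Natural term of SV-754902:
  Base: filing + 18 years → 26 September 2007.
  Administrative Delay Adjustment: +281 days → 3 July 2008.
Expiry of referenced patent SV-895138:
  Base: filing + 18 years → 8 June 2005.
  Administrative Delay Adjustment: +300 days → 4 April 2006.
Terminal disclaimer: SV-754902 expires on the earlier of 3 July 2008 and 4 April 2006.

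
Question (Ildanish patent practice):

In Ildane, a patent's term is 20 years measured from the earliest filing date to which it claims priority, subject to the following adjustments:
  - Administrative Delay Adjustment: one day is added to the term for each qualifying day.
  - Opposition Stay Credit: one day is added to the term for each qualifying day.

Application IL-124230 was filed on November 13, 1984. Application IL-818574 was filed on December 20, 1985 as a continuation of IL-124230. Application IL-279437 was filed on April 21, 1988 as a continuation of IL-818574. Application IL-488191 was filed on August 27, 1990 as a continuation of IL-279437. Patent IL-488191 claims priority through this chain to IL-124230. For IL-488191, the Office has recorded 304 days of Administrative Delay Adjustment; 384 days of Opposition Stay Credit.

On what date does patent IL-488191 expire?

Earliest priority filing: 13 November 1984.
Base term: 13 November 1984 + 20 years → 13 November 2004.
Administrative Delay Adjustment: +304 days → 13 September 2005.
Opposition Stay Credit: +384 days → 2 October 2006.

2006-10-02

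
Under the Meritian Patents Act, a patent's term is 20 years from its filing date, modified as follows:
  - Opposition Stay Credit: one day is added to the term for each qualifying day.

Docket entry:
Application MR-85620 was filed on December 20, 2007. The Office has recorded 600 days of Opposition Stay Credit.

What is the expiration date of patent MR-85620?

August 11, 2029

Base term: filing date + 20 years → 20 December 2027.
Opposition Stay Credit: +600 days → 11 August 2029.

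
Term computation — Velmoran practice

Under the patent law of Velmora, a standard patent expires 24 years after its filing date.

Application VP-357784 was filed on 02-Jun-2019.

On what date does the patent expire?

Filing date + 24 years → 2 June 2043.

2043-06-02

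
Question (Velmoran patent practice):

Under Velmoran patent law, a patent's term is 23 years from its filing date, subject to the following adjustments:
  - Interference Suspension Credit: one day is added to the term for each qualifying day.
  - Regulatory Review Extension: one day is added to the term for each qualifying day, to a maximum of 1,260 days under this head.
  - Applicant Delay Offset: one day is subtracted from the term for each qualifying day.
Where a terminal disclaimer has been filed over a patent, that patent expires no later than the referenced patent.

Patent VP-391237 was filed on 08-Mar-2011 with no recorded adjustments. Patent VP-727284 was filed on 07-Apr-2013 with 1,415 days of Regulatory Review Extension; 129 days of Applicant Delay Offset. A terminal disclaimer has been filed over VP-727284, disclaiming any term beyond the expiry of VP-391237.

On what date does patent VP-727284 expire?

March 8, 2034

Natural term of VP-727284:
  Base: filing + 23 years → 7 April 2036.
  Regulatory Review Extension: 1415 days claimed exceeds the 1260-day cap, so +1260 days → 19 September 2039.
  Applicant Delay Offset: −129 days → 13 May 2039.
Expiry of referenced patent VP-391237:
  Base: filing + 23 years → 8 March 2034.
Terminal disclaimer: VP-727284 expires on the earlier of 13 May 2039 and 8 March 2034.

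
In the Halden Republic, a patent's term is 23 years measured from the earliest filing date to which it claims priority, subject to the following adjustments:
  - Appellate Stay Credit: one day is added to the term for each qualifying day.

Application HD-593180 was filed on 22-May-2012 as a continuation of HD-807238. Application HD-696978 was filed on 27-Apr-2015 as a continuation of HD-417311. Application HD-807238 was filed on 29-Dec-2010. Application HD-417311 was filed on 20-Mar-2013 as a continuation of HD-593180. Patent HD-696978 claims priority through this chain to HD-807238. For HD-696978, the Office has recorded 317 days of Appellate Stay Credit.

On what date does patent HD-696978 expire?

Earliest priority filing: 29 December 2010.
Base term: 29 December 2010 + 23 years → 29 December 2033.
Appellate Stay Credit: +317 days → 11 November 2034.

November 11, 2034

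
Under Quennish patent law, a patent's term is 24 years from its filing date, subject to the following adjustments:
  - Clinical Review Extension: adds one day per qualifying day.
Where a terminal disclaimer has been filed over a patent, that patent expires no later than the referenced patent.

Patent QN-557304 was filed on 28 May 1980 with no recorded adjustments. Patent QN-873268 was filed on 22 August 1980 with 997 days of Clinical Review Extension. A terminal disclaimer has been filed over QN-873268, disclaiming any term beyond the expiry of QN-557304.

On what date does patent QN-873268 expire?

May 28, 2004

Natural term of QN-873268:
  Base: filing + 24 years → 22 August 2004.
  Clinical Review Extension: +997 days → 16 May 2007.
Expiry of referenced patent QN-557304:
  Base: filing + 24 years → 28 May 2004.
Terminal disclaimer: QN-873268 expires on the earlier of 16 May 2007 and 28 May 2004.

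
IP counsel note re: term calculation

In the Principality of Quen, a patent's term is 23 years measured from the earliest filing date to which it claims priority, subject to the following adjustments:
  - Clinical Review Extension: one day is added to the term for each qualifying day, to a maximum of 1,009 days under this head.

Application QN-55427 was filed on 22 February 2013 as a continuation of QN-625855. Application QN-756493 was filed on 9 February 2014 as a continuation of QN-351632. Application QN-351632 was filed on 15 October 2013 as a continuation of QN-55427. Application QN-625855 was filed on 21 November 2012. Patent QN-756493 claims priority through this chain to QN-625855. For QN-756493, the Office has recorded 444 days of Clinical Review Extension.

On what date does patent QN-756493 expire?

February 7, 2037

Earliest priority filing: 21 November 2012.
Base term: 21 November 2012 + 23 years → 21 November 2035.
Clinical Review Extension: 444 days (within the 1009-day cap) → +444 days → 7 February 2037.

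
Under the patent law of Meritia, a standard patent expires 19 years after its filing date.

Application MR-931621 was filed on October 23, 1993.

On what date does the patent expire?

October 23, 2012

Filing date + 19 years → 23 October 2012.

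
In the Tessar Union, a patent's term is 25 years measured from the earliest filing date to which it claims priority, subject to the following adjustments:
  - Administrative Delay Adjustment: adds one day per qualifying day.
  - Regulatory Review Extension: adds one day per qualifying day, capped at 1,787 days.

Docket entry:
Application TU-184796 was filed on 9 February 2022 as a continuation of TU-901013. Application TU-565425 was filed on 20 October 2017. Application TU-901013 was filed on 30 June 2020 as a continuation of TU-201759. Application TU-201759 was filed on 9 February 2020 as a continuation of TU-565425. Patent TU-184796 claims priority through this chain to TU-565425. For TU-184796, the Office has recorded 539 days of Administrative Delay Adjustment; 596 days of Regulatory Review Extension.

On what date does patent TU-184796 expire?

Earliest priority filing: 20 October 2017.
Base term: 20 October 2017 + 25 years → 20 October 2042.
Administrative Delay Adjustment: +539 days → 11 April 2044.
Regulatory Review Extension: 596 days (within the 1787-day cap) → +596 days → 28 November 2045.

2045-11-28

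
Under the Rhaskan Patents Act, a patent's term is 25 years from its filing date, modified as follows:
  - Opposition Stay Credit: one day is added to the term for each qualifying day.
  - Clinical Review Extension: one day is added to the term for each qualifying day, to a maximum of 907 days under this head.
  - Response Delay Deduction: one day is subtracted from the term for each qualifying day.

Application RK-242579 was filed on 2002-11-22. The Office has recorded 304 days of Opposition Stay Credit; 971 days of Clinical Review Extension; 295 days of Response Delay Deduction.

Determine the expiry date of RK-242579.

Base term: filing date + 25 years → 22 November 2027.
Opposition Stay Credit: +304 days → 21 September 2028.
Clinical Review Extension: 971 days claimed exceeds the 907-day cap, so +907 days → 17 March 2031.
Response Delay Deduction: −295 days → 26 May 2030.

2030-05-26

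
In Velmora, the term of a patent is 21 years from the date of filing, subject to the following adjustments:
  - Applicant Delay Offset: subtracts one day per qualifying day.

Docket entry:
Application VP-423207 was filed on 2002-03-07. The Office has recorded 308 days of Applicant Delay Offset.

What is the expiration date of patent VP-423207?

Base term: filing date + 21 years → 7 March 2023.
Applicant Delay Offset: −308 days → 3 May 2022.

May 3, 2022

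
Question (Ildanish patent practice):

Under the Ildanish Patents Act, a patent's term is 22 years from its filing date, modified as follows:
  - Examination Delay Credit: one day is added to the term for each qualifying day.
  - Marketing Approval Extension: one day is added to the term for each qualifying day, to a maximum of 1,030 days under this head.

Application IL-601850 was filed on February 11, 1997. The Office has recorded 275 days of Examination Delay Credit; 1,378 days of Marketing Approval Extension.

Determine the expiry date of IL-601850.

Base term: filing date + 22 years → 11 February 2019.
Examination Delay Credit: +275 days → 13 November 2019.
Marketing Approval Extension: 1378 days claimed exceeds the 1030-day cap, so +1030 days → 8 September 2022.

September 8, 2022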